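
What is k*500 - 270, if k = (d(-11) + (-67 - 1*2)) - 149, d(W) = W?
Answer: -114770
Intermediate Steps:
k = -229 (k = (-11 + (-67 - 1*2)) - 149 = (-11 + (-67 - 2)) - 149 = (-11 - 69) - 149 = -80 - 149 = -229)
k*500 - 270 = -229*500 - 270 = -114500 - 270 = -114770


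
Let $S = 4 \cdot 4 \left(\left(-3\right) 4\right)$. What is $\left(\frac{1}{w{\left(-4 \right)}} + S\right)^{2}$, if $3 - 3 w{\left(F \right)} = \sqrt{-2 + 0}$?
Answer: $\frac{9 \left(24448 \sqrt{2} + 28289 i\right)}{6 \sqrt{2} + 7 i} \approx 36550.0 - 147.48 i$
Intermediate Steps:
$w{\left(F \right)} = 1 - \frac{i \sqrt{2}}{3}$ ($w{\left(F \right)} = 1 - \frac{\sqrt{-2 + 0}}{3} = 1 - \frac{\sqrt{-2}}{3} = 1 - \frac{i \sqrt{2}}{3}$)
$S = -192$ ($S = 16 \left(-12\right) = -192$)
$\left(\frac{1}{w{\left(-4 \right)}} + S\right)^{2} = \left(\frac{1}{1 - \frac{i \sqrt{2}}{3}} - 192\right)^{2} = \left(-192 + \frac{1}{1 - \frac{i \sqrt{2}}{3}}\right)^{2}$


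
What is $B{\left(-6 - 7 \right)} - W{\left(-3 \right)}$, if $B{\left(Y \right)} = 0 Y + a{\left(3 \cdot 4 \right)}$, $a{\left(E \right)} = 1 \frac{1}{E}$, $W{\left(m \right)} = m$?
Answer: $\frac{37}{12} \approx 3.0833$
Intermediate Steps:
$a{\left(E \right)} = \frac{1}{E}$
$B{\left(Y \right)} = \frac{1}{12}$ ($B{\left(Y \right)} = 0 Y + \frac{1}{3 \cdot 4} = 0 + \frac{1}{12} = \frac{1}{12}$)
$B{\left(-6 - 7 \right)} - W{\left(-3 \right)} = \frac{1}{12} - -3 = \frac{1}{12} + 3 = \frac{37}{12}$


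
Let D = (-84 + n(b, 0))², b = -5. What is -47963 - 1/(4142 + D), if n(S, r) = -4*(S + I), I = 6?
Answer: -570088219/11886 ≈ -47963.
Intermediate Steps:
n(S, r) = -24 - 4*S (n(S, r) = -4*(S + 6) = -4*(6 + S) = -24 - 4*S)
D = 7744 (D = (-84 + (-24 - 4*(-5)))² = (-84 + (-24 + 20))² = (-84 - 4)² = (-88)² = 7744)
-47963 - 1/(4142 + D) = -47963 - 1/(4142 + 7744) = -47963 - 1/11886 = -570088219/11886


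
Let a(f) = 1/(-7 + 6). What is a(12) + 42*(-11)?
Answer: -463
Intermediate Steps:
a(f) = -1 (a(f) = 1/(-1) = -1)
a(12) + 42*(-11) = -1 + 42*(-11) = -1 - 462 = -463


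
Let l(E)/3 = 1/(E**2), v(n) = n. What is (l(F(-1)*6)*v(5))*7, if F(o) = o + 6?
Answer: 7/60 ≈ 0.11667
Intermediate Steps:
F(o) = 6 + o
l(E) = 3/E**2 (l(E) = 3/(E**2) = 3/E**2)
(l(F(-1)*6)*v(5))*7 = ((3/((6 - 1)*6)**2)*5)*7 = ((3/(5*6)**2)*5)*7 = ((3/30**2)*5)*7 = ((3*(1/900))*5)*7 = ((1/300)*5)*7 = (1/60)*7 = 7/60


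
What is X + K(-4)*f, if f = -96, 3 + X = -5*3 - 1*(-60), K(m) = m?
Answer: 426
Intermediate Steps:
X = 42 (X = -3 + (-5*3 - 1*(-60)) = -3 + (-15 + 60) = -3 + 45 = 42)
X + K(-4)*f = 42 - 4*(-96) = 42 + 384 = 426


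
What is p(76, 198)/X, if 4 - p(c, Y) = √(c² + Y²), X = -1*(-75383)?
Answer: 4/75383 - 2*√11245/75383 ≈ -0.0027604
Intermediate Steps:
X = 75383
p(c, Y) = 4 - √(Y² + c²) (p(c, Y) = 4 - √(c² + Y²) = 4 - √(Y² + c²))
p(76, 198)/X = (4 - √(198² + 76²))/75383 = (4 - √(39204 + 5776))*(1/75383) = (4 - √44980)*(1/75383) = (4 - 2*√11245)*(1/75383) = 4/75383 - 2*√11245/75383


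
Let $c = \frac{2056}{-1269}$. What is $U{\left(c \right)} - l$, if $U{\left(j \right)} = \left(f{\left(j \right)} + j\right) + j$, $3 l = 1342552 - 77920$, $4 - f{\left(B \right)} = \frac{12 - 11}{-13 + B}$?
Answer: $- \frac{9924710005355}{23543757} \approx -4.2154 \cdot 10^{5}$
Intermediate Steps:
$f{\left(B \right)} = 4 - \frac{1}{-13 + B}$ ($f{\left(B \right)} = 4 - \frac{12 - 11}{-13 + B} = 4 - 1 \frac{1}{-13 + B} = 4 - \frac{1}{-13 + B}$)
$l = 421544$ ($l = \frac{1342552 - 77920}{3} = \frac{1}{3} \cdot 1264632 = 421544$)
$c = - \frac{2056}{1269}$ ($c = 2056 \left(- \frac{1}{1269}\right) = - \frac{2056}{1269} \approx -1.6202$)
$U{\left(j \right)} = 2 j + \frac{-53 + 4 j}{-13 + j}$ ($U{\left(j \right)} = \left(\frac{-53 + 4 j}{-13 + j} + j\right) + j = \left(j + \frac{-53 + 4 j}{-13 + j}\right) + j = 2 j + \frac{-53 + 4 j}{-13 + j}$)
$U{\left(c \right)} - l = \frac{-53 - - \frac{45232}{1269} + 2 \left(- \frac{2056}{1269}\right)^{2}}{-13 - \frac{2056}{1269}} - 421544 = \frac{-53 + \frac{45232}{1269} + 2 \cdot \frac{4227136}{1610361}}{- \frac{18553}{1269}} - 421544 = - \frac{1269 \left(-53 + \frac{45232}{1269} + \frac{8454272}{1610361}\right)}{18553} - 421544 = \left(- \frac{1269}{18553}\right) \left(- \frac{19495453}{1610361}\right) - 421544 = \frac{19495453}{23543757} - 421544 = - \frac{9924710005355}{23543757}$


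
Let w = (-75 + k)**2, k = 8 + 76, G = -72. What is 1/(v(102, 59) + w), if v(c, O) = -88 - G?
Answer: 1/65 ≈ 0.015385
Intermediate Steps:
k = 84
v(c, O) = -16 (v(c, O) = -88 - 1*(-72) = -88 + 72 = -16)
w = 81 (w = (-75 + 84)**2 = 9**2 = 81)
1/(v(102, 59) + w) = 1/(-16 + 81) = 1/65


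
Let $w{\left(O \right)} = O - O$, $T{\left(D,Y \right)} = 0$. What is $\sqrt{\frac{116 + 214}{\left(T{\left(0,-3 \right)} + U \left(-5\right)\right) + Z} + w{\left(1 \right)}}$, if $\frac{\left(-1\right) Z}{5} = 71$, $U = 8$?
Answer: $\frac{i \sqrt{5214}}{79} \approx 0.91403 i$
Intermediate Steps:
$Z = -355$ ($Z = \left(-5\right) 71 = -355$)
$w{\left(O \right)} = 0$
$\sqrt{\frac{116 + 214}{\left(T{\left(0,-3 \right)} + U \left(-5\right)\right) + Z} + w{\left(1 \right)}} = \sqrt{\frac{116 + 214}{\left(0 + 8 \left(-5\right)\right) - 355} + 0} = \sqrt{\frac{330}{\left(0 - 40\right) - 355} + 0} = \sqrt{\frac{330}{-40 - 355} + 0} = \sqrt{\frac{330}{-395} + 0} = \sqrt{330 \left(- \frac{1}{395}\right) + 0} = \sqrt{- \frac{66}{79} + 0} = \sqrt{- \frac{66}{79}} = \frac{i \sqrt{5214}}{79}$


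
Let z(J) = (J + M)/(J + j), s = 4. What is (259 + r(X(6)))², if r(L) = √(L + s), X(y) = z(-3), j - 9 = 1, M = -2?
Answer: (1813 + √161)²/49 ≈ 68023.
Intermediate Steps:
j = 10 (j = 9 + 1 = 10)
z(J) = (-2 + J)/(10 + J) (z(J) = (J - 2)/(J + 10) = (-2 + J)/(10 + J))
X(y) = -5/7 (X(y) = (-2 - 3)/(10 - 3) = -5/7)
r(L) = √(4 + L) (r(L) = √(L + 4) = √(4 + L))
(259 + r(X(6)))² = (259 + √(4 - 5/7))² = (259 + √(23/7))² = (259 + √161/7)²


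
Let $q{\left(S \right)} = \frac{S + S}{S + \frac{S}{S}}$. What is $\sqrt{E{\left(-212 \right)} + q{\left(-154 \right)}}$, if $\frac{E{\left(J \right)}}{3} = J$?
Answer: $\frac{10 i \sqrt{16490}}{51} \approx 25.179 i$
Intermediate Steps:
$E{\left(J \right)} = 3 J$
$q{\left(S \right)} = \frac{2 S}{1 + S}$ ($q{\left(S \right)} = \frac{2 S}{S + 1} = \frac{2 S}{1 + S}$)
$\sqrt{E{\left(-212 \right)} + q{\left(-154 \right)}} = \sqrt{3 \left(-212\right) + 2 \left(-154\right) \frac{1}{1 - 154}} = \sqrt{-636 + 2 \left(-154\right) \frac{1}{-153}} = \sqrt{-636 + 2 \left(-154\right) \left(- \frac{1}{153}\right)} = \sqrt{-636 + \frac{308}{153}} = \sqrt{- \frac{97000}{153}} = \frac{10 i \sqrt{16490}}{51}$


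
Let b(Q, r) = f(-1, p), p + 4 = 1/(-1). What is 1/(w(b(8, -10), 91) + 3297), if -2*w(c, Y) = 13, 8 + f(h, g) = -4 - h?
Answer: 2/6581 ≈ 0.00030390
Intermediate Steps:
p = -5 (p = -4 + 1/(-1) = -4 - 1 = -5)
f(h, g) = -12 - h (f(h, g) = -8 + (-4 - h) = -12 - h)
b(Q, r) = -11 (b(Q, r) = -12 - 1*(-1) = -12 + 1 = -11)
w(c, Y) = -13/2 (w(c, Y) = -½*13 = -13/2)
1/(w(b(8, -10), 91) + 3297) = 1/(-13/2 + 3297) = 1/(6581/2) = 2/6581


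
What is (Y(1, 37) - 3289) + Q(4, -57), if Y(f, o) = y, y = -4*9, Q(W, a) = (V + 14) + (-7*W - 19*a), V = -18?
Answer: -2274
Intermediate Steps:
Q(W, a) = -4 - 19*a - 7*W (Q(W, a) = (-18 + 14) + (-7*W - 19*a) = -4 + (-19*a - 7*W) = -4 - 19*a - 7*W)
y = -36
Y(f, o) = -36
(Y(1, 37) - 3289) + Q(4, -57) = (-36 - 3289) + (-4 - 19*(-57) - 7*4) = -3325 + (-4 + 1083 - 28) = -3325 + 1051 = -2274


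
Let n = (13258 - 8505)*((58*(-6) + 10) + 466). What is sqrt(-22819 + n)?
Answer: 83*sqrt(85) ≈ 765.22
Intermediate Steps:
n = 608384 (n = 4753*((-348 + 10) + 466) = 4753*(-338 + 466) = 4753*128 = 608384)
sqrt(-22819 + n) = sqrt(-22819 + 608384) = sqrt(585565) = 83*sqrt(85)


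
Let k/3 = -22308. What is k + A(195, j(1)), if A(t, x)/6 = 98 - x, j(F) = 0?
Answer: -66336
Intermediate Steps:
k = -66924 (k = 3*(-22308) = -66924)
A(t, x) = 588 - 6*x (A(t, x) = 6*(98 - x) = 588 - 6*x)
k + A(195, j(1)) = -66924 + (588 - 6*0) = -66924 + (588 + 0) = -66924 + 588 = -66336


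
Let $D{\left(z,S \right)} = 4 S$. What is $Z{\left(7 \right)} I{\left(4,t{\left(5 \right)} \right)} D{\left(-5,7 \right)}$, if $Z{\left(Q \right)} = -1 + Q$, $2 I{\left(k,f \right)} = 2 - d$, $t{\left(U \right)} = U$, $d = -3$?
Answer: $420$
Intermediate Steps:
$I{\left(k,f \right)} = \frac{5}{2}$ ($I{\left(k,f \right)} = \frac{2 - -3}{2} = \frac{2 + 3}{2} = \frac{1}{2} \cdot 5 = \frac{5}{2}$)
$Z{\left(7 \right)} I{\left(4,t{\left(5 \right)} \right)} D{\left(-5,7 \right)} = \left(-1 + 7\right) \frac{5}{2} \cdot 4 \cdot 7 = 6 \cdot \frac{5}{2} \cdot 28 = 15 \cdot 28 = 420$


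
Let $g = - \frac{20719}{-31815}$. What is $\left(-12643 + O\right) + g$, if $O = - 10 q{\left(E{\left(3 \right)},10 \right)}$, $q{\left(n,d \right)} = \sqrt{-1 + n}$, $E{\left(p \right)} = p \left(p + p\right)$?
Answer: $- \frac{402216326}{31815} - 10 \sqrt{17} \approx -12684.0$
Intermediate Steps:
$E{\left(p \right)} = 2 p^{2}$ ($E{\left(p \right)} = p 2 p = 2 p^{2}$)
$g = \frac{20719}{31815}$ ($g = \left(-20719\right) \left(- \frac{1}{31815}\right) = \frac{20719}{31815} \approx 0.65123$)
$O = - 10 \sqrt{17}$ ($O = - 10 \sqrt{-1 + 2 \cdot 3^{2}} = - 10 \sqrt{-1 + 2 \cdot 9} = - 10 \sqrt{-1 + 18} = - 10 \sqrt{17} \approx -41.231$)
$\left(-12643 + O\right) + g = \left(-12643 - 10 \sqrt{17}\right) + \frac{20719}{31815} = - \frac{402216326}{31815} - 10 \sqrt{17}$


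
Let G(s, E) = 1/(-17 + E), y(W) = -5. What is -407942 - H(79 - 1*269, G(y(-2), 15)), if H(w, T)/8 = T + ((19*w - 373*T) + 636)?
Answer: -385638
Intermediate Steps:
H(w, T) = 5088 - 2976*T + 152*w (H(w, T) = 8*(T + ((19*w - 373*T) + 636)) = 8*(T + ((-373*T + 19*w) + 636)) = 8*(T + (636 - 373*T + 19*w)) = 8*(636 - 372*T + 19*w) = 5088 - 2976*T + 152*w)
-407942 - H(79 - 1*269, G(y(-2), 15)) = -407942 - (5088 - 2976/(-17 + 15) + 152*(79 - 1*269)) = -407942 - (5088 - 2976/(-2) + 152*(79 - 269)) = -407942 - (5088 - 2976*(-½) + 152*(-190)) = -407942 - (5088 + 1488 - 28880) = -407942 - 1*(-22304) = -407942 + 22304 = -385638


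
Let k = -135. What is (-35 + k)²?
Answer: 28900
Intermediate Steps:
(-35 + k)² = (-35 - 135)² = (-170)² = 28900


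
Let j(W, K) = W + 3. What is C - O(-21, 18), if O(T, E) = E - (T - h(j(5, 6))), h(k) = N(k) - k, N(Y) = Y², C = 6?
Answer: -89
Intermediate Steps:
j(W, K) = 3 + W
h(k) = k² - k
O(T, E) = 56 + E - T (O(T, E) = E - (T - (3 + 5)*(-1 + (3 + 5))) = E - (T - 8*(-1 + 8)) = E - (T - 8*7) = E - (T - 1*56) = E - (T - 56) = E - (-56 + T) = E + (56 - T) = 56 + E - T)
C - O(-21, 18) = 6 - (56 + 18 - 1*(-21)) = 6 - (56 + 18 + 21) = 6 - 1*95 = 6 - 95 = -89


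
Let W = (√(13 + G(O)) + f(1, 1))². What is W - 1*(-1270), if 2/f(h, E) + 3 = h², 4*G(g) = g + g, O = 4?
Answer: 1286 - 2*√15 ≈ 1278.3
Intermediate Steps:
G(g) = g/2 (G(g) = (g + g)/4 = (2*g)/4 = g/2)
f(h, E) = 2/(-3 + h²)
W = (-1 + √15)² (W = (√(13 + (½)*4) + 2/(-3 + 1²))² = (√(13 + 2) + 2/(-3 + 1))² = (√15 + 2/(-2))² = (√15 + 2*(-½))² = (√15 - 1)² = (-1 + √15)² ≈ 8.2540)
W - 1*(-1270) = (-1 + √15)² - 1*(-1270) = (-1 + √15)² + 1270 = 1270 + (-1 + √15)²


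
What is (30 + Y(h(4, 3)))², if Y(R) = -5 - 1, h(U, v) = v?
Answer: 576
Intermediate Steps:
Y(R) = -6
(30 + Y(h(4, 3)))² = (30 - 6)² = 24² = 576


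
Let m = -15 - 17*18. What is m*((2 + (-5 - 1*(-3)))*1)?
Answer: 0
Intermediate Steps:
m = -321 (m = -15 - 306 = -321)
m*((2 + (-5 - 1*(-3)))*1) = -321*(2 + (-5 - 1*(-3))) = -321*(2 + (-5 + 3)) = -321*(2 - 2) = -0 = -321*0 = 0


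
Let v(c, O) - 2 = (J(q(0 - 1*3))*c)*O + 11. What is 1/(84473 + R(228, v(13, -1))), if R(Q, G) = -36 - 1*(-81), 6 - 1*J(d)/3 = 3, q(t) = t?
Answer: 1/84518 ≈ 1.1832e-5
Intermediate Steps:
J(d) = 9 (J(d) = 18 - 3*3 = 18 - 9 = 9)
v(c, O) = 13 + 9*O*c (v(c, O) = 2 + ((9*c)*O + 11) = 2 + (9*O*c + 11) = 2 + (11 + 9*O*c) = 13 + 9*O*c)
R(Q, G) = 45 (R(Q, G) = -36 + 81 = 45)
1/(84473 + R(228, v(13, -1))) = 1/(84473 + 45) = 1/84518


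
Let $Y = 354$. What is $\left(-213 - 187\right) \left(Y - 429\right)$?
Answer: $30000$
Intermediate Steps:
$\left(-213 - 187\right) \left(Y - 429\right) = \left(-213 - 187\right) \left(354 - 429\right) = \left(-400\right) \left(-75\right) = 30000$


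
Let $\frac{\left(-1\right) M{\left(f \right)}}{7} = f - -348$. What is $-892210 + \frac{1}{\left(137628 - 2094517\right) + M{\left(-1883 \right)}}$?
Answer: $- \frac{1736369138241}{1946144} \approx -8.9221 \cdot 10^{5}$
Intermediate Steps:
$M{\left(f \right)} = -2436 - 7 f$ ($M{\left(f \right)} = - 7 \left(f - -348\right) = - 7 \left(f + 348\right) = - 7 \left(348 + f\right) = -2436 - 7 f$)
$-892210 + \frac{1}{\left(137628 - 2094517\right) + M{\left(-1883 \right)}} = -892210 + \frac{1}{\left(137628 - 2094517\right) - -10745} = -892210 + \frac{1}{\left(137628 - 2094517\right) + \left(-2436 + 13181\right)} = -892210 + \frac{1}{-1956889 + 10745} = -892210 + \frac{1}{-1946144} = -892210 - \frac{1}{1946144} = - \frac{1736369138241}{1946144}$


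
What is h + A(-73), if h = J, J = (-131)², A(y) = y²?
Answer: 22490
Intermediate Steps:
J = 17161
h = 17161
h + A(-73) = 17161 + (-73)² = 17161 + 5329 = 22490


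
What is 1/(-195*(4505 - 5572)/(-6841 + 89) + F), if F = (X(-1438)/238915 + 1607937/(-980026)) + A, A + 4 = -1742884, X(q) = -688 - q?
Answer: -158093294040608/275544035647069381435 ≈ -5.7375e-7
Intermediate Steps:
A = -1742888 (A = -4 - 1742884 = -1742888)
F = -81617050933819675/46828582358 (F = ((-688 - 1*(-1438))/238915 + 1607937/(-980026)) - 1742888 = ((-688 + 1438)*(1/238915) + 1607937*(-1/980026)) - 1742888 = (750*(1/238915) - 1607937/980026) - 1742888 = (150/47783 - 1607937/980026) - 1742888 = -76685049771/46828582358 - 1742888 = -81617050933819675/46828582358 ≈ -1.7429e+6)
1/(-195*(4505 - 5572)/(-6841 + 89) + F) = 1/(-195*(4505 - 5572)/(-6841 + 89) - 81617050933819675/46828582358) = 1/(-(-208065)/(-6752) - 81617050933819675/46828582358) = 1/(-(-208065)*(-1)/6752 - 81617050933819675/46828582358) = 1/(-195*1067/6752 - 81617050933819675/46828582358) = 1/(-208065/6752 - 81617050933819675/46828582358) = 1/(-275544035647069381435/158093294040608) = -158093294040608/275544035647069381435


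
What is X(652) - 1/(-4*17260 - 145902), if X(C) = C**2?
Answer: 91372703969/214942 ≈ 4.2510e+5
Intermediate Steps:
X(652) - 1/(-4*17260 - 145902) = 652**2 - 1/(-4*17260 - 145902) = 425104 - 1/(-69040 - 145902) = 425104 - 1/(-214942) = 425104 - 1*(-1/214942) = 425104 + 1/214942 = 91372703969/214942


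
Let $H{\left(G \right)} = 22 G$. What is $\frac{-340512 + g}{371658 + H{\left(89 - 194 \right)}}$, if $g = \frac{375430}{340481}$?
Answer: $- \frac{57968745421}{62877988194} \approx -0.92192$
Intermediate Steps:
$g = \frac{375430}{340481}$ ($g = 375430 \cdot \frac{1}{340481} = \frac{375430}{340481} \approx 1.1026$)
$\frac{-340512 + g}{371658 + H{\left(89 - 194 \right)}} = \frac{-340512 + \frac{375430}{340481}}{371658 + 22 \left(89 - 194\right)} = - \frac{115937490842}{340481 \left(371658 + 22 \left(89 - 194\right)\right)} = - \frac{115937490842}{340481 \left(371658 + 22 \left(-105\right)\right)} = - \frac{115937490842}{340481 \left(371658 - 2310\right)} = - \frac{115937490842}{340481 \cdot 369348} = \left(- \frac{115937490842}{340481}\right) \frac{1}{369348} = - \frac{57968745421}{62877988194}$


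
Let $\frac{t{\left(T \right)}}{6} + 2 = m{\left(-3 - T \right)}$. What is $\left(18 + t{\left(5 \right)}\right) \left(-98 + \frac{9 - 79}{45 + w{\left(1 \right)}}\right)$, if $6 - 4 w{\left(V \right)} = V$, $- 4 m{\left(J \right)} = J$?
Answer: $- \frac{66276}{37} \approx -1791.2$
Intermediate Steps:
$m{\left(J \right)} = - \frac{J}{4}$
$w{\left(V \right)} = \frac{3}{2} - \frac{V}{4}$
$t{\left(T \right)} = - \frac{15}{2} + \frac{3 T}{2}$ ($t{\left(T \right)} = -12 + 6 \left(- \frac{-3 - T}{4}\right) = -12 + 6 \left(\frac{3}{4} + \frac{T}{4}\right) = -12 + \left(\frac{9}{2} + \frac{3 T}{2}\right) = - \frac{15}{2} + \frac{3 T}{2}$)
$\left(18 + t{\left(5 \right)}\right) \left(-98 + \frac{9 - 79}{45 + w{\left(1 \right)}}\right) = \left(18 + \left(- \frac{15}{2} + \frac{3}{2} \cdot 5\right)\right) \left(-98 + \frac{9 - 79}{45 + \left(\frac{3}{2} - \frac{1}{4}\right)}\right) = \left(18 + \left(- \frac{15}{2} + \frac{15}{2}\right)\right) \left(-98 - \frac{70}{45 + \left(\frac{3}{2} - \frac{1}{4}\right)}\right) = \left(18 + 0\right) \left(-98 - \frac{70}{45 + \frac{5}{4}}\right) = 18 \left(-98 - \frac{70}{\frac{185}{4}}\right) = 18 \left(-98 - \frac{56}{37}\right) = 18 \left(- \frac{3682}{37}\right) = - \frac{66276}{37}$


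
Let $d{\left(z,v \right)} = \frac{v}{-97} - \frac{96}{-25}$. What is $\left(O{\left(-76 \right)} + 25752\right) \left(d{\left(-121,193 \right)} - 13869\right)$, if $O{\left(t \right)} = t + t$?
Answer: $- \frac{34434906112}{97} \approx -3.55 \cdot 10^{8}$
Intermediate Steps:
$O{\left(t \right)} = 2 t$
$d{\left(z,v \right)} = \frac{96}{25} - \frac{v}{97}$ ($d{\left(z,v \right)} = v \left(- \frac{1}{97}\right) - - \frac{96}{25} = - \frac{v}{97} + \frac{96}{25} = \frac{96}{25} - \frac{v}{97}$)
$\left(O{\left(-76 \right)} + 25752\right) \left(d{\left(-121,193 \right)} - 13869\right) = \left(2 \left(-76\right) + 25752\right) \left(\left(\frac{96}{25} - \frac{193}{97}\right) - 13869\right) = \left(-152 + 25752\right) \left(\left(\frac{96}{25} - \frac{193}{97}\right) - 13869\right) = 25600 \left(\frac{4487}{2425} - 13869\right) = 25600 \left(- \frac{33627838}{2425}\right) = - \frac{34434906112}{97}$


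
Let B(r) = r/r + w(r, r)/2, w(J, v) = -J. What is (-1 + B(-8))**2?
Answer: 16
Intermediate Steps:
B(r) = 1 - r/2 (B(r) = r/r - r/2 = 1 - r*(1/2) = 1 - r/2)
(-1 + B(-8))**2 = (-1 + (1 - 1/2*(-8)))**2 = (-1 + (1 + 4))**2 = (-1 + 5)**2 = 4**2 = 16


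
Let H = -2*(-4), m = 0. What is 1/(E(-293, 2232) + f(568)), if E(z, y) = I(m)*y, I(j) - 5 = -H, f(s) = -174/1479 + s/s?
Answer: -17/113817 ≈ -0.00014936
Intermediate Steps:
f(s) = 15/17 (f(s) = -174*1/1479 + 1 = -2/17 + 1 = 15/17)
H = 8
I(j) = -3 (I(j) = 5 - 1*8 = 5 - 8 = -3)
E(z, y) = -3*y
1/(E(-293, 2232) + f(568)) = 1/(-3*2232 + 15/17) = 1/(-6696 + 15/17) = 1/(-113817/17) = -17/113817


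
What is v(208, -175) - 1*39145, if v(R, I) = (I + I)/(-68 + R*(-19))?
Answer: -15736255/402 ≈ -39145.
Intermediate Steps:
v(R, I) = 2*I/(-68 - 19*R) (v(R, I) = (2*I)/(-68 - 19*R) = 2*I/(-68 - 19*R))
v(208, -175) - 1*39145 = -2*(-175)/(68 + 19*208) - 1*39145 = -2*(-175)/(68 + 3952) - 39145 = -2*(-175)/4020 - 39145 = -2*(-175)*1/4020 - 39145 = 35/402 - 39145 = -15736255/402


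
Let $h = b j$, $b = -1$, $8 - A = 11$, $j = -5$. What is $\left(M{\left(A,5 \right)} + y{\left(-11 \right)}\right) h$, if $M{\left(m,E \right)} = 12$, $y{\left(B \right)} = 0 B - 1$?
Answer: $55$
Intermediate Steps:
$A = -3$ ($A = 8 - 11 = -3$)
$y{\left(B \right)} = -1$ ($y{\left(B \right)} = 0 - 1 = -1$)
$h = 5$ ($h = \left(-1\right) \left(-5\right) = 5$)
$\left(M{\left(A,5 \right)} + y{\left(-11 \right)}\right) h = \left(12 - 1\right) 5 = 11 \cdot 5 = 55$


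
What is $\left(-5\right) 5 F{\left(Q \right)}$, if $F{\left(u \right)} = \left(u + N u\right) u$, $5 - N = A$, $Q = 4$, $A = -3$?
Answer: $-3600$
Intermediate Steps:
$N = 8$ ($N = 5 - -3 = 5 + 3 = 8$)
$F{\left(u \right)} = 9 u^{2}$ ($F{\left(u \right)} = \left(u + 8 u\right) u = 9 u u = 9 u^{2}$)
$\left(-5\right) 5 F{\left(Q \right)} = \left(-5\right) 5 \cdot 9 \cdot 4^{2} = - 25 \cdot 9 \cdot 16 = \left(-25\right) 144 = -3600$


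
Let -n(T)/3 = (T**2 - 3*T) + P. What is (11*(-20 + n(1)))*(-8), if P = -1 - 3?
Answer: 176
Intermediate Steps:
P = -4
n(T) = 12 - 3*T**2 + 9*T (n(T) = -3*((T**2 - 3*T) - 4) = -3*(-4 + T**2 - 3*T) = 12 - 3*T**2 + 9*T)
(11*(-20 + n(1)))*(-8) = (11*(-20 + (12 - 3*1**2 + 9*1)))*(-8) = (11*(-20 + (12 - 3*1 + 9)))*(-8) = (11*(-20 + (12 - 3 + 9)))*(-8) = (11*(-20 + 18))*(-8) = (11*(-2))*(-8) = -22*(-8) = 176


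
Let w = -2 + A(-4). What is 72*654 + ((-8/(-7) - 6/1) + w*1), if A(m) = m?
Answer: 329540/7 ≈ 47077.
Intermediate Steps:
w = -6 (w = -2 - 4 = -6)
72*654 + ((-8/(-7) - 6/1) + w*1) = 72*654 + ((-8/(-7) - 6/1) - 6*1) = 47088 + ((-8*(-⅐) - 6*1) - 6) = 47088 + ((8/7 - 6) - 6) = 47088 + (-34/7 - 6) = 47088 - 76/7 = 329540/7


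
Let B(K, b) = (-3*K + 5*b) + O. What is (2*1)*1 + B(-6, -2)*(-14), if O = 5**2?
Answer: -460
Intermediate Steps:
O = 25
B(K, b) = 25 - 3*K + 5*b (B(K, b) = (-3*K + 5*b) + 25 = 25 - 3*K + 5*b)
(2*1)*1 + B(-6, -2)*(-14) = (2*1)*1 + (25 - 3*(-6) + 5*(-2))*(-14) = 2*1 + (25 + 18 - 10)*(-14) = 2 + 33*(-14) = 2 - 462 = -460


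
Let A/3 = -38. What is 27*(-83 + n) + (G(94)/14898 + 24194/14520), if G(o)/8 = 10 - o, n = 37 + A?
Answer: -77845601869/18026580 ≈ -4318.4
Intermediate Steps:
A = -114 (A = 3*(-38) = -114)
n = -77 (n = 37 - 114 = -77)
G(o) = 80 - 8*o (G(o) = 8*(10 - o) = 80 - 8*o)
27*(-83 + n) + (G(94)/14898 + 24194/14520) = 27*(-83 - 77) + ((80 - 8*94)/14898 + 24194/14520) = 27*(-160) + ((80 - 752)*(1/14898) + 24194*(1/14520)) = -4320 + (-672*1/14898 + 12097/7260) = -4320 + (-112/2483 + 12097/7260) = -4320 + 29223731/18026580 = -77845601869/18026580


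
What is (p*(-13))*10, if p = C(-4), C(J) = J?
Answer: 520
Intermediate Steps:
p = -4
(p*(-13))*10 = -4*(-13)*10 = 52*10 = 520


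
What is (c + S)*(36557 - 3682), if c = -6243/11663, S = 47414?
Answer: 18179323982125/11663 ≈ 1.5587e+9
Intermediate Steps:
c = -6243/11663 (c = -6243*1/11663 = -6243/11663 ≈ -0.53528)
(c + S)*(36557 - 3682) = (-6243/11663 + 47414)*(36557 - 3682) = (552983239/11663)*32875 = 18179323982125/11663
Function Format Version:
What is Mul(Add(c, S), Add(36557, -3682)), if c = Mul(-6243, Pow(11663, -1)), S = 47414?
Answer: Rational(18179323982125, 11663) ≈ 1.5587e+9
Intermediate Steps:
c = Rational(-6243, 11663) (c = Mul(-6243, Rational(1, 11663)) = Rational(-6243, 11663) ≈ -0.53528)
Mul(Add(c, S), Add(36557, -3682)) = Mul(Add(Rational(-6243, 11663), 47414), Add(36557, -3682)) = Mul(Rational(552983239, 11663), 32875) = Rational(18179323982125, 11663)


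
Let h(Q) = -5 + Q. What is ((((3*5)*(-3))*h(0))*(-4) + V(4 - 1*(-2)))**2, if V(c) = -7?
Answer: 822649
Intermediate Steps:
((((3*5)*(-3))*h(0))*(-4) + V(4 - 1*(-2)))**2 = ((((3*5)*(-3))*(-5 + 0))*(-4) - 7)**2 = (((15*(-3))*(-5))*(-4) - 7)**2 = (-45*(-5)*(-4) - 7)**2 = (225*(-4) - 7)**2 = (-900 - 7)**2 = (-907)**2 = 822649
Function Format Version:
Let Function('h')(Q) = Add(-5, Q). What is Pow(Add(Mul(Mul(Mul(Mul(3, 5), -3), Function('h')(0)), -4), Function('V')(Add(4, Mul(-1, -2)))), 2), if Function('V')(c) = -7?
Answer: 822649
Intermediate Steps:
Pow(Add(Mul(Mul(Mul(Mul(3, 5), -3), Function('h')(0)), -4), Function('V')(Add(4, Mul(-1, -2)))), 2) = Pow(Add(Mul(Mul(Mul(Mul(3, 5), -3), Add(-5, 0)), -4), -7), 2) = Pow(Add(Mul(Mul(Mul(15, -3), -5), -4), -7), 2) = Pow(Add(Mul(Mul(-45, -5), -4), -7), 2) = Pow(Add(Mul(225, -4), -7), 2) = Pow(Add(-900, -7), 2) = Pow(-907, 2) = 822649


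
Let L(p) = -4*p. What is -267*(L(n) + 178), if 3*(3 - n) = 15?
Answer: -49662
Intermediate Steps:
n = -2 (n = 3 - ⅓*15 = 3 - 5 = -2)
-267*(L(n) + 178) = -267*(-4*(-2) + 178) = -267*(8 + 178) = -267*186 = -49662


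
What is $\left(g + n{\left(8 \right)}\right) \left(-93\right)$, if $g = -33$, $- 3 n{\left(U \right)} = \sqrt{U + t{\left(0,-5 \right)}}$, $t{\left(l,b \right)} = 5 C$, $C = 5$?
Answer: $3069 + 31 \sqrt{33} \approx 3247.1$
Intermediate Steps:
$t{\left(l,b \right)} = 25$ ($t{\left(l,b \right)} = 5 \cdot 5 = 25$)
$n{\left(U \right)} = - \frac{\sqrt{25 + U}}{3}$ ($n{\left(U \right)} = - \frac{\sqrt{U + 25}}{3} = - \frac{\sqrt{25 + U}}{3}$)
$\left(g + n{\left(8 \right)}\right) \left(-93\right) = \left(-33 - \frac{\sqrt{25 + 8}}{3}\right) \left(-93\right) = \left(-33 - \frac{\sqrt{33}}{3}\right) \left(-93\right) = 3069 + 31 \sqrt{33}$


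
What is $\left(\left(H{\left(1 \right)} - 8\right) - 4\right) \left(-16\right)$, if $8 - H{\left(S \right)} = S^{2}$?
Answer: $80$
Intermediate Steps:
$H{\left(S \right)} = 8 - S^{2}$
$\left(\left(H{\left(1 \right)} - 8\right) - 4\right) \left(-16\right) = \left(\left(\left(8 - 1^{2}\right) - 8\right) - 4\right) \left(-16\right) = \left(\left(\left(8 - 1\right) - 8\right) - 4\right) \left(-16\right) = \left(\left(7 - 8\right) - 4\right) \left(-16\right) = \left(-1 - 4\right) \left(-16\right) = \left(-5\right) \left(-16\right) = 80$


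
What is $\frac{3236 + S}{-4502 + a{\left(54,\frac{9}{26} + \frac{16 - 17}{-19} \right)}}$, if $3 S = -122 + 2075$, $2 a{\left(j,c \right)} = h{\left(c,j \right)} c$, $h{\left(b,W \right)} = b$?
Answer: $- \frac{1897135864}{2197261335} \approx -0.86341$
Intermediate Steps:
$a{\left(j,c \right)} = \frac{c^{2}}{2}$ ($a{\left(j,c \right)} = \frac{c c}{2} = \frac{c^{2}}{2}$)
$S = 651$ ($S = \frac{-122 + 2075}{3} = \frac{1}{3} \cdot 1953 = 651$)
$\frac{3236 + S}{-4502 + a{\left(54,\frac{9}{26} + \frac{16 - 17}{-19} \right)}} = \frac{3236 + 651}{-4502 + \frac{\left(\frac{9}{26} + \frac{16 - 17}{-19}\right)^{2}}{2}} = \frac{3887}{-4502 + \frac{\left(9 \cdot \frac{1}{26} - - \frac{1}{19}\right)^{2}}{2}} = \frac{3887}{-4502 + \frac{\left(\frac{9}{26} + \frac{1}{19}\right)^{2}}{2}} = \frac{3887}{-4502 + \frac{\left(\frac{197}{494}\right)^{2}}{2}} = \frac{3887}{-4502 + \frac{1}{2} \cdot \frac{38809}{244036}} = \frac{3887}{-4502 + \frac{38809}{488072}} = \frac{3887}{- \frac{2197261335}{488072}} = 3887 \left(- \frac{488072}{2197261335}\right) = - \frac{1897135864}{2197261335}$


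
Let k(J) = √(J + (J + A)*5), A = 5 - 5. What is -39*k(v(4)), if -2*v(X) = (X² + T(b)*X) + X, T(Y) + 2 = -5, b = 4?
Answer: -78*√6 ≈ -191.06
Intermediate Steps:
T(Y) = -7 (T(Y) = -2 - 5 = -7)
v(X) = 3*X - X²/2 (v(X) = -((X² - 7*X) + X)/2 = -(X² - 6*X)/2 = 3*X - X²/2)
A = 0
k(J) = √6*√J (k(J) = √(J + (J + 0)*5) = √(J + J*5) = √(J + 5*J) = √(6*J) = √6*√J)
-39*k(v(4)) = -39*√6*√((½)*4*(6 - 1*4)) = -39*√6*√((½)*4*(6 - 4)) = -39*√6*√((½)*4*2) = -39*√6*√4 = -39*√6*2 = -78*√6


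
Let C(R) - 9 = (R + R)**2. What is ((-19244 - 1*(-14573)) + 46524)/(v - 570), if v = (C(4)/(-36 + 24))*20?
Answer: -125559/2075 ≈ -60.510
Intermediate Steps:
C(R) = 9 + 4*R**2 (C(R) = 9 + (R + R)**2 = 9 + (2*R)**2 = 9 + 4*R**2)
v = -365/3 (v = ((9 + 4*4**2)/(-36 + 24))*20 = ((9 + 4*16)/(-12))*20 = ((9 + 64)*(-1/12))*20 = (73*(-1/12))*20 = -73/12*20 = -365/3 ≈ -121.67)
((-19244 - 1*(-14573)) + 46524)/(v - 570) = ((-19244 - 1*(-14573)) + 46524)/(-365/3 - 570) = ((-19244 + 14573) + 46524)/(-2075/3) = (-4671 + 46524)*(-3/2075) = 41853*(-3/2075) = -125559/2075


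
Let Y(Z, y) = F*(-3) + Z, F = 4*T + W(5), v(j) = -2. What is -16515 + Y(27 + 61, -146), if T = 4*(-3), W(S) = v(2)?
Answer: -16277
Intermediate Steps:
W(S) = -2
T = -12
F = -50 (F = 4*(-12) - 2 = -48 - 2 = -50)
Y(Z, y) = 150 + Z (Y(Z, y) = -50*(-3) + Z = 150 + Z)
-16515 + Y(27 + 61, -146) = -16515 + (150 + (27 + 61)) = -16515 + (150 + 88) = -16515 + 238 = -16277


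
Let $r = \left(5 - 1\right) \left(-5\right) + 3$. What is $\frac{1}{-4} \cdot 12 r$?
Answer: $51$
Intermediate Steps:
$r = -17$ ($r = 4 \left(-5\right) + 3 = -20 + 3 = -17$)
$\frac{1}{-4} \cdot 12 r = \frac{1}{-4} \cdot 12 \left(-17\right) = \left(- \frac{1}{4}\right) 12 \left(-17\right) = \left(-3\right) \left(-17\right) = 51$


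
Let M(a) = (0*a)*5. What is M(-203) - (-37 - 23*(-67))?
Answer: -1504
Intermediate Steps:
M(a) = 0 (M(a) = 0*5 = 0)
M(-203) - (-37 - 23*(-67)) = 0 - (-37 - 23*(-67)) = 0 - (-37 + 1541) = 0 - 1*1504 = 0 - 1504 = -1504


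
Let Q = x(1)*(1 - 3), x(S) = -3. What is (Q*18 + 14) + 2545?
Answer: 2667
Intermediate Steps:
Q = 6 (Q = -3*(1 - 3) = -3*(-2) = 6)
(Q*18 + 14) + 2545 = (6*18 + 14) + 2545 = (108 + 14) + 2545 = 122 + 2545 = 2667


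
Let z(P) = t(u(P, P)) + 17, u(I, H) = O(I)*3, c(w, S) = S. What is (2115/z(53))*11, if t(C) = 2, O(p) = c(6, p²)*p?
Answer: 23265/19 ≈ 1224.5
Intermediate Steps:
O(p) = p³ (O(p) = p²*p = p³)
u(I, H) = 3*I³ (u(I, H) = I³*3 = 3*I³)
z(P) = 19 (z(P) = 2 + 17 = 19)
(2115/z(53))*11 = (2115/19)*11 = 23265/19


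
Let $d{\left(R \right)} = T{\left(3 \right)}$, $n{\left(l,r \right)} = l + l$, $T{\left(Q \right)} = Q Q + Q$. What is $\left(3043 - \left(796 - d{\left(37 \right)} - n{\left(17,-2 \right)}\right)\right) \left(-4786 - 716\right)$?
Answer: $-12616086$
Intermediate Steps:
$T{\left(Q \right)} = Q + Q^{2}$ ($T{\left(Q \right)} = Q^{2} + Q = Q + Q^{2}$)
$n{\left(l,r \right)} = 2 l$
$d{\left(R \right)} = 12$ ($d{\left(R \right)} = 3 \left(1 + 3\right) = 3 \cdot 4 = 12$)
$\left(3043 - \left(796 - d{\left(37 \right)} - n{\left(17,-2 \right)}\right)\right) \left(-4786 - 716\right) = \left(3043 + \left(\left(12 + 2 \cdot 17\right) - 796\right)\right) \left(-4786 - 716\right) = \left(3043 + \left(\left(12 + 34\right) - 796\right)\right) \left(-5502\right) = \left(3043 + \left(46 - 796\right)\right) \left(-5502\right) = \left(3043 - 750\right) \left(-5502\right) = 2293 \left(-5502\right) = -12616086$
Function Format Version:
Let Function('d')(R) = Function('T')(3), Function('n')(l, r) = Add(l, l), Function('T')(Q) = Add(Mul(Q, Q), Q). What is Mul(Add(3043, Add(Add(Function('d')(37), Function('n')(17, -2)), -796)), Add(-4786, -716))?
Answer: -12616086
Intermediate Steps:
Function('T')(Q) = Add(Q, Pow(Q, 2)) (Function('T')(Q) = Add(Pow(Q, 2), Q) = Add(Q, Pow(Q, 2)))
Function('n')(l, r) = Mul(2, l)
Function('d')(R) = 12 (Function('d')(R) = Mul(3, Add(1, 3)) = Mul(3, 4) = 12)
Mul(Add(3043, Add(Add(Function('d')(37), Function('n')(17, -2)), -796)), Add(-4786, -716)) = Mul(Add(3043, Add(Add(12, Mul(2, 17)), -796)), Add(-4786, -716)) = Mul(Add(3043, Add(Add(12, 34), -796)), -5502) = Mul(Add(3043, Add(46, -796)), -5502) = Mul(Add(3043, -750), -5502) = Mul(2293, -5502) = -12616086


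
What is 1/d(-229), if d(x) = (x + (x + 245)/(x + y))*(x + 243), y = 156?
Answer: -73/234262 ≈ -0.00031162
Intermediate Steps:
d(x) = (243 + x)*(x + (245 + x)/(156 + x)) (d(x) = (x + (x + 245)/(x + 156))*(x + 243) = (x + (245 + x)/(156 + x))*(243 + x) = (243 + x)*(x + (245 + x)/(156 + x)))
1/d(-229) = 1/((59535 + (-229)³ + 400*(-229)² + 38396*(-229))/(156 - 229)) = 1/((59535 - 12008989 + 400*52441 - 8792684)/(-73)) = 1/(-(59535 - 12008989 + 20976400 - 8792684)/73) = 1/(-1/73*234262) = 1/(-234262/73) = -73/234262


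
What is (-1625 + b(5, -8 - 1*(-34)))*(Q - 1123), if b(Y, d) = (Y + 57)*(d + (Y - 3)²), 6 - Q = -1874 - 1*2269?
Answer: 711110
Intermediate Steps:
Q = 4149 (Q = 6 - (-1874 - 1*2269) = 6 - (-1874 - 2269) = 6 - 1*(-4143) = 6 + 4143 = 4149)
b(Y, d) = (57 + Y)*(d + (-3 + Y)²)
(-1625 + b(5, -8 - 1*(-34)))*(Q - 1123) = (-1625 + (57*(-8 - 1*(-34)) + 57*(-3 + 5)² + 5*(-8 - 1*(-34)) + 5*(-3 + 5)²))*(4149 - 1123) = (-1625 + (57*(-8 + 34) + 57*2² + 5*(-8 + 34) + 5*2²))*3026 = (-1625 + (57*26 + 57*4 + 5*26 + 5*4))*3026 = (-1625 + (1482 + 228 + 130 + 20))*3026 = (-1625 + 1860)*3026 = 235*3026 = 711110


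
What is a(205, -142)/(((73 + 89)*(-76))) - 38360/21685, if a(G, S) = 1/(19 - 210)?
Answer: -18041409487/10198854504 ≈ -1.7690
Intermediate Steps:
a(G, S) = -1/191 (a(G, S) = 1/(-191) = -1/191)
a(205, -142)/(((73 + 89)*(-76))) - 38360/21685 = -(-1/(76*(73 + 89)))/191 - 38360/21685 = -1/(191*(162*(-76))) - 38360*1/21685 = -1/191/(-12312) - 7672/4337 = -1/191*(-1/12312) - 7672/4337 = 1/2351592 - 7672/4337 = -18041409487/10198854504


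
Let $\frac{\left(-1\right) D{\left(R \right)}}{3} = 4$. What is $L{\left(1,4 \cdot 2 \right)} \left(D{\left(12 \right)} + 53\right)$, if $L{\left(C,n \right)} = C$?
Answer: $41$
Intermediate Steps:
$D{\left(R \right)} = -12$ ($D{\left(R \right)} = \left(-3\right) 4 = -12$)
$L{\left(1,4 \cdot 2 \right)} \left(D{\left(12 \right)} + 53\right) = 1 \left(-12 + 53\right) = 1 \cdot 41 = 41$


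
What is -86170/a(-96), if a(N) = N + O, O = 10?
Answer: 43085/43 ≈ 1002.0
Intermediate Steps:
a(N) = 10 + N (a(N) = N + 10 = 10 + N)
-86170/a(-96) = -86170/(10 - 96) = -86170/(-86) = -86170*(-1/86) = 43085/43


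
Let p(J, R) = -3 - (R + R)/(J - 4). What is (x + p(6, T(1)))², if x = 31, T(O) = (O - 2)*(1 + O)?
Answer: 900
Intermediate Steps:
T(O) = (1 + O)*(-2 + O) (T(O) = (-2 + O)*(1 + O) = (1 + O)*(-2 + O))
p(J, R) = -3 - 2*R/(-4 + J)
(x + p(6, T(1)))² = (31 + (12 - 3*6 - 2*(-2 + 1² - 1*1))/(-4 + 6))² = (31 + (12 - 18 - 2*(-2 + 1 - 1))/2)² = (31 + (12 - 18 - 2*(-2))/2)² = (31 + (12 - 18 + 4)/2)² = (31 + (½)*(-2))² = (31 - 1)² = 30² = 900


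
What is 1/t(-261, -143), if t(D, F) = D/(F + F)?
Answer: 286/261 ≈ 1.0958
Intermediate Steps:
t(D, F) = D/(2*F) (t(D, F) = D/((2*F)) = D*(1/(2*F)) = D/(2*F))
1/t(-261, -143) = 1/((½)*(-261)/(-143)) = 1/((½)*(-261)*(-1/143)) = 1/(261/286) = 286/261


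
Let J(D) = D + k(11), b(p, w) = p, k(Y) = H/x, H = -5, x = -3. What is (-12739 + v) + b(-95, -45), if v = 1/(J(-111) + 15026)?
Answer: -574321497/44750 ≈ -12834.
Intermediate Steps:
k(Y) = 5/3 (k(Y) = -5/(-3) = -5*(-⅓) = 5/3)
J(D) = 5/3 + D (J(D) = D + 5/3 = 5/3 + D)
v = 3/44750 (v = 1/((5/3 - 111) + 15026) = 1/(-328/3 + 15026) = 1/(44750/3) = 3/44750 ≈ 6.7039e-5)
(-12739 + v) + b(-95, -45) = (-12739 + 3/44750) - 95 = -570070247/44750 - 95 = -574321497/44750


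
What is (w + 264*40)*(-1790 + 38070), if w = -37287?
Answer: -969655560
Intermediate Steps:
(w + 264*40)*(-1790 + 38070) = (-37287 + 264*40)*(-1790 + 38070) = (-37287 + 10560)*36280 = -26727*36280 = -969655560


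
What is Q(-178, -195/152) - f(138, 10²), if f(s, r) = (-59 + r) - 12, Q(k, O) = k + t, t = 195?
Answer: -12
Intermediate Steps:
Q(k, O) = 195 + k (Q(k, O) = k + 195 = 195 + k)
f(s, r) = -71 + r
Q(-178, -195/152) - f(138, 10²) = (195 - 178) - (-71 + 10²) = 17 - (-71 + 100) = 17 - 1*29 = 17 - 29 = -12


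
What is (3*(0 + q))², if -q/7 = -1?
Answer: 441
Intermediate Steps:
q = 7 (q = -7*(-1) = 7)
(3*(0 + q))² = (3*(0 + 7))² = (3*7)² = 21² = 441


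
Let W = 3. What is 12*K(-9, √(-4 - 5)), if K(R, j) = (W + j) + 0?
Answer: 36 + 36*I ≈ 36.0 + 36.0*I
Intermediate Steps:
K(R, j) = 3 + j (K(R, j) = (3 + j) + 0 = 3 + j)
12*K(-9, √(-4 - 5)) = 12*(3 + √(-4 - 5)) = 12*(3 + √(-9)) = 12*(3 + 3*I) = 36 + 36*I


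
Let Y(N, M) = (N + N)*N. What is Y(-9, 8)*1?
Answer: 162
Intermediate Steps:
Y(N, M) = 2*N**2 (Y(N, M) = (2*N)*N = 2*N**2)
Y(-9, 8)*1 = (2*(-9)**2)*1 = (2*81)*1 = 162*1 = 162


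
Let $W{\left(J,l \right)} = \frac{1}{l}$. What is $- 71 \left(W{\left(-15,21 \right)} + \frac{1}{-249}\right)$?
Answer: $- \frac{5396}{1743} \approx -3.0958$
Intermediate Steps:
$- 71 \left(W{\left(-15,21 \right)} + \frac{1}{-249}\right) = - 71 \left(\frac{1}{21} + \frac{1}{-249}\right) = - 71 \left(\frac{1}{21} - \frac{1}{249}\right) = \left(-71\right) \frac{76}{1743} = - \frac{5396}{1743}$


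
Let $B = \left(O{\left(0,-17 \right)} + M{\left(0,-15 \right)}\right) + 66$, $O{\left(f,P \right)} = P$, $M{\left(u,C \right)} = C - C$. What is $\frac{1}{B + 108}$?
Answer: $\frac{1}{157} \approx 0.0063694$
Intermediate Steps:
$M{\left(u,C \right)} = 0$
$B = 49$ ($B = \left(-17 + 0\right) + 66 = -17 + 66 = 49$)
$\frac{1}{B + 108} = \frac{1}{49 + 108} = \frac{1}{157}$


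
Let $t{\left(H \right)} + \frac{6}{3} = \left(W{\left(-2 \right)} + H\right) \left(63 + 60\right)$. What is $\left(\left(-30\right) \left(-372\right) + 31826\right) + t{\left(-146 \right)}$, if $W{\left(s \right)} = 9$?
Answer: $26133$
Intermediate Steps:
$t{\left(H \right)} = 1105 + 123 H$ ($t{\left(H \right)} = -2 + \left(9 + H\right) \left(63 + 60\right) = -2 + \left(9 + H\right) 123 = -2 + \left(1107 + 123 H\right) = 1105 + 123 H$)
$\left(\left(-30\right) \left(-372\right) + 31826\right) + t{\left(-146 \right)} = \left(\left(-30\right) \left(-372\right) + 31826\right) + \left(1105 + 123 \left(-146\right)\right) = \left(11160 + 31826\right) + \left(1105 - 17958\right) = 42986 - 16853 = 26133$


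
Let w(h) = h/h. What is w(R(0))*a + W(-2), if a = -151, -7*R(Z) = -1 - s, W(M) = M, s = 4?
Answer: -153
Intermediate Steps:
R(Z) = 5/7 (R(Z) = -(-1 - 1*4)/7 = -(-1 - 4)/7 = -⅐*(-5) = 5/7)
w(h) = 1
w(R(0))*a + W(-2) = 1*(-151) - 2 = -151 - 2 = -153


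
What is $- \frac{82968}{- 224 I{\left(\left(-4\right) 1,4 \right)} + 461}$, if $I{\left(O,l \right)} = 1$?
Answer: $- \frac{27656}{79} \approx -350.08$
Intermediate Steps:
$- \frac{82968}{- 224 I{\left(\left(-4\right) 1,4 \right)} + 461} = - \frac{82968}{\left(-224\right) 1 + 461} = - \frac{82968}{-224 + 461} = - \frac{82968}{237} = \left(-82968\right) \frac{1}{237} = - \frac{27656}{79}$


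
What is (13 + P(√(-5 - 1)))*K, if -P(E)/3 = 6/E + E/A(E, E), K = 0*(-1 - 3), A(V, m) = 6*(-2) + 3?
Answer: 0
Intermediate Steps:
A(V, m) = -9 (A(V, m) = -12 + 3 = -9)
K = 0 (K = 0*(-4) = 0)
P(E) = -18/E + E/3 (P(E) = -3*(6/E + E/(-9)) = -3*(6/E + E*(-⅑)) = -3*(6/E - E/9) = -18/E + E/3)
(13 + P(√(-5 - 1)))*K = (13 + (-18/√(-5 - 1) + √(-5 - 1)/3))*0 = (13 + (-18*(-I*√6/6) + √(-6)/3))*0 = (13 + (-18*(-I*√6/6) + (I*√6)/3))*0 = (13 + (-(-3)*I*√6 + I*√6/3))*0 = (13 + (3*I*√6 + I*√6/3))*0 = (13 + 10*I*√6/3)*0 = 0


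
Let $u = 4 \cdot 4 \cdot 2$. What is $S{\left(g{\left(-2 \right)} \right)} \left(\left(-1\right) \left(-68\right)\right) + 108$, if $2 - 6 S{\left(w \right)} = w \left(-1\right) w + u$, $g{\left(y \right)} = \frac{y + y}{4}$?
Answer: $- \frac{662}{3} \approx -220.67$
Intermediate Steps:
$u = 32$ ($u = 16 \cdot 2 = 32$)
$g{\left(y \right)} = \frac{y}{2}$ ($g{\left(y \right)} = 2 y \frac{1}{4} = \frac{y}{2}$)
$S{\left(w \right)} = -5 + \frac{w^{2}}{6}$ ($S{\left(w \right)} = \frac{1}{3} - \frac{w \left(-1\right) w + 32}{6} = \frac{1}{3} - \frac{- w w + 32}{6} = \frac{1}{3} - \frac{- w^{2} + 32}{6} = \frac{1}{3} - \frac{32 - w^{2}}{6} = \frac{1}{3} + \left(- \frac{16}{3} + \frac{w^{2}}{6}\right) = -5 + \frac{w^{2}}{6}$)
$S{\left(g{\left(-2 \right)} \right)} \left(\left(-1\right) \left(-68\right)\right) + 108 = \left(-5 + \frac{\left(\frac{1}{2} \left(-2\right)\right)^{2}}{6}\right) \left(\left(-1\right) \left(-68\right)\right) + 108 = \left(-5 + \frac{\left(-1\right)^{2}}{6}\right) 68 + 108 = \left(-5 + \frac{1}{6} \cdot 1\right) 68 + 108 = \left(-5 + \frac{1}{6}\right) 68 + 108 = \left(- \frac{29}{6}\right) 68 + 108 = - \frac{986}{3} + 108 = - \frac{662}{3}$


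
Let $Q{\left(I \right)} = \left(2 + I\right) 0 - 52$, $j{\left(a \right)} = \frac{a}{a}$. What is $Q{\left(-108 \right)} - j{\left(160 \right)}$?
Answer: $-53$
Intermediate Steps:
$j{\left(a \right)} = 1$
$Q{\left(I \right)} = -52$ ($Q{\left(I \right)} = 0 - 52 = -52$)
$Q{\left(-108 \right)} - j{\left(160 \right)} = -52 - 1 = -53$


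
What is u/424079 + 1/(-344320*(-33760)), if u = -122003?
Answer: -1418192542705521/4929597432012800 ≈ -0.28769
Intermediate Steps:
u/424079 + 1/(-344320*(-33760)) = -122003/424079 + 1/(-344320*(-33760)) = -122003*1/424079 - 1/344320*(-1/33760) = -122003/424079 + 1/11624243200 = -1418192542705521/4929597432012800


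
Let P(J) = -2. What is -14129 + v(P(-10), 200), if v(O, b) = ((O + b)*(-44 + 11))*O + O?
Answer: -1063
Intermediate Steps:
v(O, b) = O + O*(-33*O - 33*b) (v(O, b) = ((O + b)*(-33))*O + O = (-33*O - 33*b)*O + O = O*(-33*O - 33*b) + O = O + O*(-33*O - 33*b))
-14129 + v(P(-10), 200) = -14129 - 2*(1 - 33*(-2) - 33*200) = -14129 - 2*(1 + 66 - 6600) = -14129 - 2*(-6533) = -14129 + 13066 = -1063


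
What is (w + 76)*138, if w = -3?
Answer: 10074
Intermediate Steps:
(w + 76)*138 = (-3 + 76)*138 = 73*138 = 10074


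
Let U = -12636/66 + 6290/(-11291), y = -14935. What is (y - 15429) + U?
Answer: -3795087200/124201 ≈ -30556.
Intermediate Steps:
U = -23848036/124201 (U = -12636*1/66 + 6290*(-1/11291) = -2106/11 - 6290/11291 = -23848036/124201 ≈ -192.01)
(y - 15429) + U = (-14935 - 15429) - 23848036/124201 = -30364 - 23848036/124201 = -3795087200/124201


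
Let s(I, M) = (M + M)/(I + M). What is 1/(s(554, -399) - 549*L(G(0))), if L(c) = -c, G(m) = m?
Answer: -155/798 ≈ -0.19424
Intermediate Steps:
s(I, M) = 2*M/(I + M) (s(I, M) = (2*M)/(I + M) = 2*M/(I + M))
1/(s(554, -399) - 549*L(G(0))) = 1/(2*(-399)/(554 - 399) - (-549)*0) = 1/(2*(-399)/155 - 549*0) = 1/(2*(-399)*(1/155) + 0) = 1/(-798/155 + 0) = 1/(-798/155) = -155/798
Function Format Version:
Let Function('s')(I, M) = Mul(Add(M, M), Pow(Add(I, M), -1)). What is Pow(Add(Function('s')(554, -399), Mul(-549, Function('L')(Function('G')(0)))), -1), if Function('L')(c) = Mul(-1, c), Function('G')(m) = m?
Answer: Rational(-155, 798) ≈ -0.19424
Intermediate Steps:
Function('s')(I, M) = Mul(2, M, Pow(Add(I, M), -1)) (Function('s')(I, M) = Mul(Mul(2, M), Pow(Add(I, M), -1)) = Mul(2, M, Pow(Add(I, M), -1)))
Pow(Add(Function('s')(554, -399), Mul(-549, Function('L')(Function('G')(0)))), -1) = Pow(Add(Mul(2, -399, Pow(Add(554, -399), -1)), Mul(-549, Mul(-1, 0))), -1) = Pow(Add(Mul(2, -399, Pow(155, -1)), Mul(-549, 0)), -1) = Pow(Add(Mul(2, -399, Rational(1, 155)), 0), -1) = Pow(Add(Rational(-798, 155), 0), -1) = Pow(Rational(-798, 155), -1) = Rational(-155, 798)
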